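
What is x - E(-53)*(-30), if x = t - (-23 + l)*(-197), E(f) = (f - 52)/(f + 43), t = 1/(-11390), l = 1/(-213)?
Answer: -10230555163/2426070 ≈ -4216.9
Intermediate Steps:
l = -1/213 ≈ -0.0046948
t = -1/11390 ≈ -8.7796e-5
E(f) = (-52 + f)/(43 + f)
x = -10994767213/2426070 (x = -1/11390 - (-23 - 1/213)*(-197) = -1/11390 - (-4900)*(-197)/213 = -1/11390 - 1*965300/213 = -1/11390 - 965300/213 = -10994767213/2426070 ≈ -4531.9)
x - E(-53)*(-30) = -10994767213/2426070 - (-52 - 53)/(43 - 53)*(-30) = -10994767213/2426070 - -105/(-10)*(-30) = -10994767213/2426070 - (-⅒*(-105))*(-30) = -10994767213/2426070 - 21*(-30)/2 = -10994767213/2426070 - 1*(-315) = -10994767213/2426070 + 315 = -10230555163/2426070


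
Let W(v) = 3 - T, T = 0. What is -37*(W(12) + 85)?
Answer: -3256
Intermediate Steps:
W(v) = 3 (W(v) = 3 - 1*0 = 3 + 0 = 3)
-37*(W(12) + 85) = -37*(3 + 85) = -37*88 = -3256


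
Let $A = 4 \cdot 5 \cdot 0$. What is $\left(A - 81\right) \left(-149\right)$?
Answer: $12069$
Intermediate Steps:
$A = 0$ ($A = 20 \cdot 0 = 0$)
$\left(A - 81\right) \left(-149\right) = \left(0 - 81\right) \left(-149\right) = \left(-81\right) \left(-149\right) = 12069$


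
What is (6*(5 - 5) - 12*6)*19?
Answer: -1368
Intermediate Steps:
(6*(5 - 5) - 12*6)*19 = (6*0 - 72)*19 = (0 - 72)*19 = -72*19 = -1368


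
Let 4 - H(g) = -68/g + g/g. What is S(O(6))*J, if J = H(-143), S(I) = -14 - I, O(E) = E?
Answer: -7220/143 ≈ -50.490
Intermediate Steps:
H(g) = 3 + 68/g (H(g) = 4 - (-68/g + g/g) = 4 - (-68/g + 1) = 4 - (1 - 68/g) = 4 + (-1 + 68/g) = 3 + 68/g)
J = 361/143 (J = 3 + 68/(-143) = 3 + 68*(-1/143) = 3 - 68/143 = 361/143 ≈ 2.5245)
S(O(6))*J = (-14 - 1*6)*(361/143) = (-14 - 6)*(361/143) = -20*361/143 = -7220/143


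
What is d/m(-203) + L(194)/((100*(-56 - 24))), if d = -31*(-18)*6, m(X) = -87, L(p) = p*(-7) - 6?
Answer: -2222111/58000 ≈ -38.312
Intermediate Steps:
L(p) = -6 - 7*p (L(p) = -7*p - 6 = -6 - 7*p)
d = 3348 (d = 558*6 = 3348)
d/m(-203) + L(194)/((100*(-56 - 24))) = 3348/(-87) + (-6 - 7*194)/((100*(-56 - 24))) = 3348*(-1/87) + (-6 - 1358)/((100*(-80))) = -1116/29 - 1364/(-8000) = -1116/29 - 1364*(-1/8000) = -1116/29 + 341/2000 = -2222111/58000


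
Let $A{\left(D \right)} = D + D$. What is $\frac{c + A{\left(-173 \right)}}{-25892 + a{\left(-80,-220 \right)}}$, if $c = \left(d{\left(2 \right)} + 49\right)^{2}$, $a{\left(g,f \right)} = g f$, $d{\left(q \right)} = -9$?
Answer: $- \frac{209}{1382} \approx -0.15123$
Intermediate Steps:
$A{\left(D \right)} = 2 D$
$a{\left(g,f \right)} = f g$
$c = 1600$ ($c = \left(-9 + 49\right)^{2} = 40^{2} = 1600$)
$\frac{c + A{\left(-173 \right)}}{-25892 + a{\left(-80,-220 \right)}} = \frac{1600 + 2 \left(-173\right)}{-25892 - -17600} = \frac{1600 - 346}{-25892 + 17600} = \frac{1254}{-8292} = 1254 \left(- \frac{1}{8292}\right) = - \frac{209}{1382}$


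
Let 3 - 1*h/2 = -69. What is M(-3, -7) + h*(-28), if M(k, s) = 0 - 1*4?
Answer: -4036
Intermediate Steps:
h = 144 (h = 6 - 2*(-69) = 6 + 138 = 144)
M(k, s) = -4 (M(k, s) = 0 - 4 = -4)
M(-3, -7) + h*(-28) = -4 + 144*(-28) = -4 - 4032 = -4036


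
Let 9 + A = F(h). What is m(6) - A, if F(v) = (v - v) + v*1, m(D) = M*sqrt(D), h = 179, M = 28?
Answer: -170 + 28*sqrt(6) ≈ -101.41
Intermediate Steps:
m(D) = 28*sqrt(D)
F(v) = v (F(v) = 0 + v = v)
A = 170 (A = -9 + 179 = 170)
m(6) - A = 28*sqrt(6) - 1*170 = 28*sqrt(6) - 170 = -170 + 28*sqrt(6)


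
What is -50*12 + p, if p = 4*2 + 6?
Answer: -586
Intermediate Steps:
p = 14 (p = 8 + 6 = 14)
-50*12 + p = -50*12 + 14 = -600 + 14 = -586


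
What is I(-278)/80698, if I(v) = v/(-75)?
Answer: 139/3026175 ≈ 4.5933e-5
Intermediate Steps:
I(v) = -v/75 (I(v) = v*(-1/75) = -v/75)
I(-278)/80698 = -1/75*(-278)/80698 = (278/75)*(1/80698) = 139/3026175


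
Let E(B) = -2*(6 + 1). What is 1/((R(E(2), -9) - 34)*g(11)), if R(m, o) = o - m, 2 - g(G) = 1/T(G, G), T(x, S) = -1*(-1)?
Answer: -1/29 ≈ -0.034483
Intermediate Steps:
T(x, S) = 1
E(B) = -14 (E(B) = -2*7 = -14)
g(G) = 1 (g(G) = 2 - 1/1 = 2 - 1*1 = 2 - 1 = 1)
1/((R(E(2), -9) - 34)*g(11)) = 1/(((-9 - 1*(-14)) - 34)*1) = 1/(((-9 + 14) - 34)*1) = 1/((5 - 34)*1) = 1/(-29*1) = 1/(-29) = -1/29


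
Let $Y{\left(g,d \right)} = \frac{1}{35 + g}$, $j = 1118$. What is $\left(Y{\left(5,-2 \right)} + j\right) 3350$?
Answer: $\frac{14981535}{4} \approx 3.7454 \cdot 10^{6}$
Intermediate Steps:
$\left(Y{\left(5,-2 \right)} + j\right) 3350 = \left(\frac{1}{35 + 5} + 1118\right) 3350 = \left(\frac{1}{40} + 1118\right) 3350 = \frac{44721}{40} \cdot 3350 = \frac{14981535}{4}$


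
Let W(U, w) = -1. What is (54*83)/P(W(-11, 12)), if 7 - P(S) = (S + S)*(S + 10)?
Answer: 4482/25 ≈ 179.28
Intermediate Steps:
P(S) = 7 - 2*S*(10 + S) (P(S) = 7 - (S + S)*(S + 10) = 7 - 2*S*(10 + S))
(54*83)/P(W(-11, 12)) = (54*83)/(7 - 20*(-1) - 2*(-1)²) = 4482/(7 + 20 - 2*1) = 4482/(7 + 20 - 2) = 4482/25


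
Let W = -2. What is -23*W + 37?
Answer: 83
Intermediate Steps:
-23*W + 37 = -23*(-2) + 37 = 46 + 37 = 83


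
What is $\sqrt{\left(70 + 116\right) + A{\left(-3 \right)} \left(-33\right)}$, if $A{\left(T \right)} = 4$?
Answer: $3 \sqrt{6} \approx 7.3485$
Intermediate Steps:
$\sqrt{\left(70 + 116\right) + A{\left(-3 \right)} \left(-33\right)} = \sqrt{\left(70 + 116\right) + 4 \left(-33\right)} = \sqrt{186 - 132} = \sqrt{54} = 3 \sqrt{6}$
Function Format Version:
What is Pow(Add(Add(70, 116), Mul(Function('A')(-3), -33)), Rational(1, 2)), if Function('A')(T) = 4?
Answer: Mul(3, Pow(6, Rational(1, 2))) ≈ 7.3485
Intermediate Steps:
Pow(Add(Add(70, 116), Mul(Function('A')(-3), -33)), Rational(1, 2)) = Pow(Add(Add(70, 116), Mul(4, -33)), Rational(1, 2)) = Pow(Add(186, -132), Rational(1, 2)) = Pow(54, Rational(1, 2)) = Mul(3, Pow(6, Rational(1, 2)))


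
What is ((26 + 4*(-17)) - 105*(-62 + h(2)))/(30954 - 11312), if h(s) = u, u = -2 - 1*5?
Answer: 1029/2806 ≈ 0.36671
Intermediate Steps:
u = -7 (u = -2 - 5 = -7)
h(s) = -7
((26 + 4*(-17)) - 105*(-62 + h(2)))/(30954 - 11312) = ((26 + 4*(-17)) - 105*(-62 - 7))/(30954 - 11312) = ((26 - 68) - 105*(-69))/19642 = (-42 + 7245)*(1/19642) = 7203*(1/19642) = 1029/2806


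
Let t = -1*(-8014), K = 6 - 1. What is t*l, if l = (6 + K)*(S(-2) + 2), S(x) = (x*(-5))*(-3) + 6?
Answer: -1939388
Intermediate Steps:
S(x) = 6 + 15*x (S(x) = -5*x*(-3) + 6 = 15*x + 6 = 6 + 15*x)
K = 5
l = -242 (l = (6 + 5)*((6 + 15*(-2)) + 2) = 11*((6 - 30) + 2) = 11*(-24 + 2) = 11*(-22) = -242)
t = 8014
t*l = 8014*(-242) = -1939388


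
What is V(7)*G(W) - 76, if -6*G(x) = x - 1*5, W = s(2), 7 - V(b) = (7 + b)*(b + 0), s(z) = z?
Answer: -243/2 ≈ -121.50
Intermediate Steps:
V(b) = 7 - b*(7 + b) (V(b) = 7 - (7 + b)*(b + 0) = 7 - (7 + b)*b = 7 - b*(7 + b))
W = 2
G(x) = ⅚ - x/6 (G(x) = -(x - 1*5)/6 = -(x - 5)/6 = -(-5 + x)/6 = ⅚ - x/6)
V(7)*G(W) - 76 = (7 - 1*7² - 7*7)*(⅚ - ⅙*2) - 76 = (7 - 1*49 - 49)*(⅚ - ⅓) - 76 = (7 - 49 - 49)*(½) - 76 = -91*½ - 76 = -91/2 - 76 = -243/2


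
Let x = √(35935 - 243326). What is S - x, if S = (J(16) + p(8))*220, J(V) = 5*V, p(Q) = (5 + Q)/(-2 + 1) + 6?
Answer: 16060 - I*√207391 ≈ 16060.0 - 455.4*I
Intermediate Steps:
x = I*√207391 (x = √(-207391) = I*√207391 ≈ 455.4*I)
p(Q) = 1 - Q (p(Q) = (5 + Q)/(-1) + 6 = (5 + Q)*(-1) + 6 = (-5 - Q) + 6 = 1 - Q)
S = 16060 (S = (5*16 + (1 - 1*8))*220 = (80 + (1 - 8))*220 = (80 - 7)*220 = 73*220 = 16060)
S - x = 16060 - I*√207391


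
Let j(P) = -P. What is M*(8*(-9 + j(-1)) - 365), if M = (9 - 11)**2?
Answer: -1716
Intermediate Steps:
M = 4 (M = (-2)**2 = 4)
M*(8*(-9 + j(-1)) - 365) = 4*(8*(-9 - 1*(-1)) - 365) = 4*(8*(-9 + 1) - 365) = 4*(8*(-8) - 365) = 4*(-64 - 365) = 4*(-429) = -1716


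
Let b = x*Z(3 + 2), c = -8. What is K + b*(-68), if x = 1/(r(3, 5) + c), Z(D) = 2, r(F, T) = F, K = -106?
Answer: -394/5 ≈ -78.800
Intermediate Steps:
x = -1/5 (x = 1/(3 - 8) = 1/(-5) = -1/5 ≈ -0.20000)
b = -2/5 (b = -1/5*2 = -2/5 ≈ -0.40000)
K + b*(-68) = -106 - 2/5*(-68) = -106 + 136/5 = -394/5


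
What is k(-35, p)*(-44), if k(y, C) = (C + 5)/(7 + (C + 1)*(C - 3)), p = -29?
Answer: 352/301 ≈ 1.1694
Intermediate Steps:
k(y, C) = (5 + C)/(7 + (1 + C)*(-3 + C))
k(-35, p)*(-44) = ((5 - 29)/(4 + (-29)² - 2*(-29)))*(-44) = (-24/(4 + 841 + 58))*(-44) = (-24/903)*(-44) = ((1/903)*(-24))*(-44) = -8/301*(-44) = 352/301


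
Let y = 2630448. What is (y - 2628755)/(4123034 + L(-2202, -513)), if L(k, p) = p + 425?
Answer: 1693/4122946 ≈ 0.00041063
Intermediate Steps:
L(k, p) = 425 + p
(y - 2628755)/(4123034 + L(-2202, -513)) = (2630448 - 2628755)/(4123034 + (425 - 513)) = 1693/(4123034 - 88) = 1693/4122946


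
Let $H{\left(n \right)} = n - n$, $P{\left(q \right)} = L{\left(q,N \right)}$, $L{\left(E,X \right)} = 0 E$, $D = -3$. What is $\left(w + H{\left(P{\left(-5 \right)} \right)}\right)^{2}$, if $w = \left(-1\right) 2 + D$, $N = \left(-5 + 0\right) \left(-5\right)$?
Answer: $25$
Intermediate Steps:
$N = 25$ ($N = \left(-5\right) \left(-5\right) = 25$)
$L{\left(E,X \right)} = 0$
$P{\left(q \right)} = 0$
$H{\left(n \right)} = 0$
$w = -5$ ($w = \left(-1\right) 2 - 3 = -2 - 3 = -5$)
$\left(w + H{\left(P{\left(-5 \right)} \right)}\right)^{2} = \left(-5 + 0\right)^{2} = \left(-5\right)^{2} = 25$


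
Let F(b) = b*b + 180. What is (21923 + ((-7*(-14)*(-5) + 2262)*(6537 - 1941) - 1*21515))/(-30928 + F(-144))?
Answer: -2036130/2503 ≈ -813.48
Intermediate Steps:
F(b) = 180 + b² (F(b) = b² + 180 = 180 + b²)
(21923 + ((-7*(-14)*(-5) + 2262)*(6537 - 1941) - 1*21515))/(-30928 + F(-144)) = (21923 + ((-7*(-14)*(-5) + 2262)*(6537 - 1941) - 1*21515))/(-30928 + (180 + (-144)²)) = (21923 + ((98*(-5) + 2262)*4596 - 21515))/(-30928 + (180 + 20736)) = (21923 + ((-490 + 2262)*4596 - 21515))/(-30928 + 20916) = (21923 + (1772*4596 - 21515))/(-10012) = (21923 + (8144112 - 21515))*(-1/10012) = (21923 + 8122597)*(-1/10012) = 8144520*(-1/10012) = -2036130/2503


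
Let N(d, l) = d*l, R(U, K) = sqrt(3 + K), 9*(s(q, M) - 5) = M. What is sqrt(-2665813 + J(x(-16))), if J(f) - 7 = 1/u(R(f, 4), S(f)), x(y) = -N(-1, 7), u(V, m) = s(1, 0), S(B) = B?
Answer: 7*I*sqrt(1360105)/5 ≈ 1632.7*I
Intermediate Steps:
s(q, M) = 5 + M/9
u(V, m) = 5 (u(V, m) = 5 + (1/9)*0 = 5 + 0 = 5)
x(y) = 7 (x(y) = -(-1)*7 = -1*(-7) = 7)
J(f) = 36/5 (J(f) = 7 + 1/5 = 36/5)
sqrt(-2665813 + J(x(-16))) = sqrt(-2665813 + 36/5) = sqrt(-13329029/5) = 7*I*sqrt(1360105)/5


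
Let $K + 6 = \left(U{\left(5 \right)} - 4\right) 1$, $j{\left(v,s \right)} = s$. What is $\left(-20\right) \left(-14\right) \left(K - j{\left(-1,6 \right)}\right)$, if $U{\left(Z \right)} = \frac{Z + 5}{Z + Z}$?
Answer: $-4200$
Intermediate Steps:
$U{\left(Z \right)} = \frac{5 + Z}{2 Z}$
$K = -9$ ($K = -6 + \left(\frac{5 + 5}{2 \cdot 5} - 4\right) 1 = -6 + \left(\frac{1}{2} \cdot \frac{1}{5} \cdot 10 - 4\right) 1 = -6 + \left(1 - 4\right) 1 = -6 - 3 = -9$)
$\left(-20\right) \left(-14\right) \left(K - j{\left(-1,6 \right)}\right) = \left(-20\right) \left(-14\right) \left(-9 - 6\right) = 280 \left(-9 - 6\right) = 280 \left(-15\right) = -4200$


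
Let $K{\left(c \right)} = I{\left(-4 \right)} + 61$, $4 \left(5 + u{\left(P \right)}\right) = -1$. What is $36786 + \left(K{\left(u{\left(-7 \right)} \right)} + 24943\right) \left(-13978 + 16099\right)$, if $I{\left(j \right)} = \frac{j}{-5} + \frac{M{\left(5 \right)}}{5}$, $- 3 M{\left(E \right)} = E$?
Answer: $\frac{265356299}{5} \approx 5.3071 \cdot 10^{7}$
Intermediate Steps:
$u{\left(P \right)} = - \frac{21}{4}$ ($u{\left(P \right)} = -5 + \frac{1}{4} \left(-1\right) = -5 - \frac{1}{4} = - \frac{21}{4}$)
$M{\left(E \right)} = - \frac{E}{3}$
$I{\left(j \right)} = - \frac{1}{3} - \frac{j}{5}$ ($I{\left(j \right)} = \frac{j}{-5} + \frac{\left(- \frac{1}{3}\right) 5}{5} = j \left(- \frac{1}{5}\right) - \frac{1}{3} = - \frac{j}{5} - \frac{1}{3} = - \frac{1}{3} - \frac{j}{5}$)
$K{\left(c \right)} = \frac{922}{15}$ ($K{\left(c \right)} = \left(- \frac{1}{3} - - \frac{4}{5}\right) + 61 = \left(- \frac{1}{3} + \frac{4}{5}\right) + 61 = \frac{7}{15} + 61 = \frac{922}{15}$)
$36786 + \left(K{\left(u{\left(-7 \right)} \right)} + 24943\right) \left(-13978 + 16099\right) = 36786 + \left(\frac{922}{15} + 24943\right) \left(-13978 + 16099\right) = 36786 + \frac{375067}{15} \cdot 2121 = 36786 + \frac{265172369}{5} = \frac{265356299}{5}$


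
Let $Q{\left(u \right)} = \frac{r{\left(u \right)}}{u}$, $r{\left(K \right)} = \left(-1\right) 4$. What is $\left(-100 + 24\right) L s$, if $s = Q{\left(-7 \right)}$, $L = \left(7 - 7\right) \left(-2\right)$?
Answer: $0$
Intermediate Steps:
$r{\left(K \right)} = -4$
$L = 0$ ($L = 0 \left(-2\right) = 0$)
$Q{\left(u \right)} = - \frac{4}{u}$
$s = \frac{4}{7}$ ($s = - \frac{4}{-7} = \left(-4\right) \left(- \frac{1}{7}\right) = \frac{4}{7} \approx 0.57143$)
$\left(-100 + 24\right) L s = \left(-100 + 24\right) 0 \cdot \frac{4}{7} = \left(-76\right) 0 \cdot \frac{4}{7} = 0 \cdot \frac{4}{7} = 0$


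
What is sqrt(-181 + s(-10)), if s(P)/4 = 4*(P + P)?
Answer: I*sqrt(501) ≈ 22.383*I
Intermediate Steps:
s(P) = 32*P (s(P) = 4*(4*(P + P)) = 4*(4*(2*P)) = 4*(8*P) = 32*P)
sqrt(-181 + s(-10)) = sqrt(-181 + 32*(-10)) = sqrt(-181 - 320) = sqrt(-501) = I*sqrt(501)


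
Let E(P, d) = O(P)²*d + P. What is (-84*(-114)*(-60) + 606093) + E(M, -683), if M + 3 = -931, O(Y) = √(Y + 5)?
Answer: 665106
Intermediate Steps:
O(Y) = √(5 + Y)
M = -934 (M = -3 - 931 = -934)
E(P, d) = P + d*(5 + P) (E(P, d) = (√(5 + P))²*d + P = (5 + P)*d + P = d*(5 + P) + P = P + d*(5 + P))
(-84*(-114)*(-60) + 606093) + E(M, -683) = (-84*(-114)*(-60) + 606093) + (-934 - 683*(5 - 934)) = (9576*(-60) + 606093) + (-934 - 683*(-929)) = (-574560 + 606093) + (-934 + 634507) = 31533 + 633573 = 665106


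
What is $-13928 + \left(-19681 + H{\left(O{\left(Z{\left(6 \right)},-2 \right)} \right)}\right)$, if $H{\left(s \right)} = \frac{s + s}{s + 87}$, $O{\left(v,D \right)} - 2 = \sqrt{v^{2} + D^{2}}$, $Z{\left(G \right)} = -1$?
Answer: $- \frac{133024249}{3958} + \frac{87 \sqrt{5}}{3958} \approx -33609.0$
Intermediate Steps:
$O{\left(v,D \right)} = 2 + \sqrt{D^{2} + v^{2}}$ ($O{\left(v,D \right)} = 2 + \sqrt{v^{2} + D^{2}} = 2 + \sqrt{D^{2} + v^{2}}$)
$H{\left(s \right)} = \frac{2 s}{87 + s}$
$-13928 + \left(-19681 + H{\left(O{\left(Z{\left(6 \right)},-2 \right)} \right)}\right) = -13928 - \left(19681 - \frac{2 \left(2 + \sqrt{\left(-2\right)^{2} + \left(-1\right)^{2}}\right)}{87 + \left(2 + \sqrt{\left(-2\right)^{2} + \left(-1\right)^{2}}\right)}\right) = -13928 - \left(19681 - \frac{2 \left(2 + \sqrt{4 + 1}\right)}{87 + \left(2 + \sqrt{4 + 1}\right)}\right) = -13928 - \left(19681 - \frac{2 \left(2 + \sqrt{5}\right)}{87 + \left(2 + \sqrt{5}\right)}\right) = -13928 - \left(19681 - \frac{2 \left(2 + \sqrt{5}\right)}{89 + \sqrt{5}}\right) = -33609 + \frac{2 \left(2 + \sqrt{5}\right)}{89 + \sqrt{5}}$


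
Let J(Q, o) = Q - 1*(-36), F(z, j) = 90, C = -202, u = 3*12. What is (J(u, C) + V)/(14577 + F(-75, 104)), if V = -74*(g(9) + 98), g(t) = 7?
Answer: -2566/4889 ≈ -0.52485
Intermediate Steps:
u = 36
J(Q, o) = 36 + Q (J(Q, o) = Q + 36 = 36 + Q)
V = -7770 (V = -74*(7 + 98) = -74*105 = -7770)
(J(u, C) + V)/(14577 + F(-75, 104)) = ((36 + 36) - 7770)/(14577 + 90) = (72 - 7770)/14667 = -7698*1/14667 = -2566/4889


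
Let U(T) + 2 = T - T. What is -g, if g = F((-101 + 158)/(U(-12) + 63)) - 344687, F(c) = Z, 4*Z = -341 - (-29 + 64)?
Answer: 344781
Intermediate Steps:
U(T) = -2 (U(T) = -2 + (T - T) = -2 + 0 = -2)
Z = -94 (Z = (-341 - (-29 + 64))/4 = (-341 - 1*35)/4 = (-341 - 35)/4 = (1/4)*(-376) = -94)
F(c) = -94
g = -344781 (g = -94 - 344687 = -344781)
-g = -1*(-344781) = 344781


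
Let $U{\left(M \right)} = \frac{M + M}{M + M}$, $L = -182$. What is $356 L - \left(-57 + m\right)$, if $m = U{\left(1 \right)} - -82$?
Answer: $-64818$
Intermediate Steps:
$U{\left(M \right)} = 1$ ($U{\left(M \right)} = \frac{2 M}{2 M} = 2 M \frac{1}{2 M} = 1$)
$m = 83$ ($m = 1 - -82 = 1 + 82 = 83$)
$356 L - \left(-57 + m\right) = 356 \left(-182\right) + \left(57 - 83\right) = -64792 + \left(57 - 83\right) = -64792 - 26 = -64818$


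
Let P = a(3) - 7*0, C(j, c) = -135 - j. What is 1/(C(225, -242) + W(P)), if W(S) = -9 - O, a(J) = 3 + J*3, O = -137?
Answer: -1/232 ≈ -0.0043103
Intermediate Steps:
a(J) = 3 + 3*J
P = 12 (P = (3 + 3*3) - 7*0 = (3 + 9) + 0 = 12 + 0 = 12)
W(S) = 128 (W(S) = -9 - 1*(-137) = -9 + 137 = 128)
1/(C(225, -242) + W(P)) = 1/((-135 - 1*225) + 128) = 1/((-135 - 225) + 128) = 1/(-360 + 128) = 1/(-232) = -1/232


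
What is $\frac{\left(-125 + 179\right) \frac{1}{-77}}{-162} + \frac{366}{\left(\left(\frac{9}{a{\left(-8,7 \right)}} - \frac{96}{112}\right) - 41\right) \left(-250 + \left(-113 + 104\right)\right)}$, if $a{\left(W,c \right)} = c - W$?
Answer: $\frac{238079}{6170934} \approx 0.038581$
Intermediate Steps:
$\frac{\left(-125 + 179\right) \frac{1}{-77}}{-162} + \frac{366}{\left(\left(\frac{9}{a{\left(-8,7 \right)}} - \frac{96}{112}\right) - 41\right) \left(-250 + \left(-113 + 104\right)\right)} = \frac{\left(-125 + 179\right) \frac{1}{-77}}{-162} + \frac{366}{\left(\left(\frac{9}{7 - -8} - \frac{96}{112}\right) - 41\right) \left(-250 + \left(-113 + 104\right)\right)} = 54 \left(- \frac{1}{77}\right) \left(- \frac{1}{162}\right) + \frac{366}{\left(\left(\frac{9}{7 + 8} - \frac{6}{7}\right) - 41\right) \left(-250 - 9\right)} = \left(- \frac{54}{77}\right) \left(- \frac{1}{162}\right) + \frac{366}{\left(\left(\frac{9}{15} - \frac{6}{7}\right) - 41\right) \left(-259\right)} = \frac{1}{231} + \frac{366}{\left(\left(9 \cdot \frac{1}{15} - \frac{6}{7}\right) - 41\right) \left(-259\right)} = \frac{1}{231} + \frac{366}{\left(\left(\frac{3}{5} - \frac{6}{7}\right) - 41\right) \left(-259\right)} = \frac{1}{231} + \frac{366}{\left(- \frac{9}{35} - 41\right) \left(-259\right)} = \frac{1}{231} + \frac{366}{\left(- \frac{1444}{35}\right) \left(-259\right)} = \frac{1}{231} + \frac{366}{\frac{53428}{5}} = \frac{1}{231} + 366 \cdot \frac{5}{53428} = \frac{1}{231} + \frac{915}{26714} = \frac{238079}{6170934}$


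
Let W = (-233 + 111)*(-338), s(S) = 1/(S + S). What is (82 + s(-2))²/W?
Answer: 106929/659776 ≈ 0.16207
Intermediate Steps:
s(S) = 1/(2*S)
W = 41236 (W = -122*(-338) = 41236)
(82 + s(-2))²/W = (82 + (½)/(-2))²/41236 = (82 + (½)*(-½))²*(1/41236) = (82 - ¼)²*(1/41236) = (327/4)²*(1/41236) = (106929/16)*(1/41236) = 106929/659776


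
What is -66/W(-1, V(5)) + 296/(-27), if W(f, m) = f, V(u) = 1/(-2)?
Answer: 1486/27 ≈ 55.037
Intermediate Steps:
V(u) = -½
-66/W(-1, V(5)) + 296/(-27) = -66/(-1) + 296/(-27) = -66*(-1) + 296*(-1/27) = 66 - 296/27 = 1486/27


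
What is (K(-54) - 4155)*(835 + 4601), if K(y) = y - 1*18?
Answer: -22977972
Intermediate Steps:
K(y) = -18 + y (K(y) = y - 18 = -18 + y)
(K(-54) - 4155)*(835 + 4601) = ((-18 - 54) - 4155)*(835 + 4601) = (-72 - 4155)*5436 = -4227*5436 = -22977972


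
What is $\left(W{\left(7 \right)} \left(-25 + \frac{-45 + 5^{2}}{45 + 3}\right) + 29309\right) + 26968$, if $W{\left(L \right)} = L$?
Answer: $\frac{673189}{12} \approx 56099.0$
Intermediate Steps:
$\left(W{\left(7 \right)} \left(-25 + \frac{-45 + 5^{2}}{45 + 3}\right) + 29309\right) + 26968 = \left(7 \left(-25 + \frac{-45 + 5^{2}}{45 + 3}\right) + 29309\right) + 26968 = \left(7 \left(-25 + \frac{-45 + 25}{48}\right) + 29309\right) + 26968 = \left(7 \left(-25 - \frac{5}{12}\right) + 29309\right) + 26968 = \left(7 \left(- \frac{305}{12}\right) + 29309\right) + 26968 = \left(- \frac{2135}{12} + 29309\right) + 26968 = \frac{349573}{12} + 26968 = \frac{673189}{12}$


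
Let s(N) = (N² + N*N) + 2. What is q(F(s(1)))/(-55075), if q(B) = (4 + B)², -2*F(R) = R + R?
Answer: 0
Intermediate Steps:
s(N) = 2 + 2*N² (s(N) = (N² + N²) + 2 = 2*N² + 2 = 2 + 2*N²)
F(R) = -R (F(R) = -(R + R)/2 = -R)
q(F(s(1)))/(-55075) = (4 - (2 + 2*1²))²/(-55075) = (4 - (2 + 2*1))²*(-1/55075) = (4 - (2 + 2))²*(-1/55075) = (4 - 1*4)²*(-1/55075) = (4 - 4)²*(-1/55075) = 0²*(-1/55075) = 0*(-1/55075) = 0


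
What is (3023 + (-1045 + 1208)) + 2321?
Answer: 5507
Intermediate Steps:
(3023 + (-1045 + 1208)) + 2321 = (3023 + 163) + 2321 = 3186 + 2321 = 5507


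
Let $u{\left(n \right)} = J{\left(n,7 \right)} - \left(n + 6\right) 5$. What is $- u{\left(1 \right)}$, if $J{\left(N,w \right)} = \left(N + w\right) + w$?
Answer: $20$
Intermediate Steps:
$J{\left(N,w \right)} = N + 2 w$
$u{\left(n \right)} = -16 - 4 n$ ($u{\left(n \right)} = \left(n + 2 \cdot 7\right) - \left(n + 6\right) 5 = \left(n + 14\right) - \left(6 + n\right) 5 = \left(14 + n\right) - \left(30 + 5 n\right) = -16 - 4 n$)
$- u{\left(1 \right)} = - (-16 - 4) = \left(-1\right) \left(-20\right) = 20$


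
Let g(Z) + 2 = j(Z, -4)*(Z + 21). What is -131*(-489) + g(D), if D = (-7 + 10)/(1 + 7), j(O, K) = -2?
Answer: 256057/4 ≈ 64014.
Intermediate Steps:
D = 3/8 ≈ 0.37500
g(Z) = -44 - 2*Z (g(Z) = -2 - 2*(Z + 21) = -2 - 2*(21 + Z) = -2 + (-42 - 2*Z) = -44 - 2*Z)
-131*(-489) + g(D) = -131*(-489) + (-44 - 2*3/8) = 64059 + (-44 - ¾) = 64059 - 179/4 = 256057/4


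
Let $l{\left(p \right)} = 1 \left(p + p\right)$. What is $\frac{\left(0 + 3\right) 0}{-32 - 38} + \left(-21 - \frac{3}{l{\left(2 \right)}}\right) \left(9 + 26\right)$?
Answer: $- \frac{3045}{4} \approx -761.25$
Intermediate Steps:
$l{\left(p \right)} = 2 p$ ($l{\left(p \right)} = 1 \cdot 2 p = 2 p$)
$\frac{\left(0 + 3\right) 0}{-32 - 38} + \left(-21 - \frac{3}{l{\left(2 \right)}}\right) \left(9 + 26\right) = \frac{\left(0 + 3\right) 0}{-32 - 38} + \left(-21 - \frac{3}{2 \cdot 2}\right) \left(9 + 26\right) = \frac{3 \cdot 0}{-70} + \left(-21 - \frac{3}{4}\right) 35 = 0 \left(- \frac{1}{70}\right) + \left(-21 - \frac{3}{4}\right) 35 = 0 + \left(-21 - \frac{3}{4}\right) 35 = 0 - \frac{3045}{4} = - \frac{3045}{4}$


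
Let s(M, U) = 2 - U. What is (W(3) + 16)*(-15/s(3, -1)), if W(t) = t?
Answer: -95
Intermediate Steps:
(W(3) + 16)*(-15/s(3, -1)) = (3 + 16)*(-15/(2 - 1*(-1))) = 19*(-15/(2 + 1)) = 19*(-15/3) = 19*(-15*⅓) = 19*(-5) = -95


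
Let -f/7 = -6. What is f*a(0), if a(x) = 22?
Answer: 924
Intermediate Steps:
f = 42 (f = -7*(-6) = 42)
f*a(0) = 42*22 = 924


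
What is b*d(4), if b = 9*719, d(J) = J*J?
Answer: 103536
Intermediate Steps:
d(J) = J²
b = 6471
b*d(4) = 6471*4² = 6471*16 = 103536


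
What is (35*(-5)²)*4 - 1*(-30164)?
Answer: 33664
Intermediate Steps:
(35*(-5)²)*4 - 1*(-30164) = (35*25)*4 + 30164 = 875*4 + 30164 = 3500 + 30164 = 33664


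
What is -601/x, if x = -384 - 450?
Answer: 601/834 ≈ 0.72062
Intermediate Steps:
x = -834
-601/x = -601/(-834) = -601*(-1/834) = 601/834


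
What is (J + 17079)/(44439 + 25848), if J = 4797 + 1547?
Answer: 23423/70287 ≈ 0.33325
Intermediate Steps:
J = 6344
(J + 17079)/(44439 + 25848) = (6344 + 17079)/(44439 + 25848) = 23423/70287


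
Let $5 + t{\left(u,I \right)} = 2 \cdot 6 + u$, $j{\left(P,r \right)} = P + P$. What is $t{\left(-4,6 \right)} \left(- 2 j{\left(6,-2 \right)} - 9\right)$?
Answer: $-99$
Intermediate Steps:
$j{\left(P,r \right)} = 2 P$
$t{\left(u,I \right)} = 7 + u$ ($t{\left(u,I \right)} = -5 + \left(2 \cdot 6 + u\right) = -5 + \left(12 + u\right) = 7 + u$)
$t{\left(-4,6 \right)} \left(- 2 j{\left(6,-2 \right)} - 9\right) = \left(7 - 4\right) \left(- 2 \cdot 2 \cdot 6 - 9\right) = 3 \left(\left(-2\right) 12 - 9\right) = 3 \left(-24 - 9\right) = 3 \left(-33\right) = -99$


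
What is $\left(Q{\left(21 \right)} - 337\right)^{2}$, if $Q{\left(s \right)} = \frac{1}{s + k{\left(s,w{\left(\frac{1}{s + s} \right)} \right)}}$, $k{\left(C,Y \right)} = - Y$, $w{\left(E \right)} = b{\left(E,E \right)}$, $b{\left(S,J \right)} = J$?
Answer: $\frac{88122891025}{776161} \approx 1.1354 \cdot 10^{5}$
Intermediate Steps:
$w{\left(E \right)} = E$
$Q{\left(s \right)} = \frac{1}{s - \frac{1}{2 s}}$ ($Q{\left(s \right)} = \frac{1}{s - \frac{1}{s + s}} = \frac{1}{s - \frac{1}{2 s}}$)
$\left(Q{\left(21 \right)} - 337\right)^{2} = \left(2 \cdot 21 \frac{1}{-1 + 2 \cdot 21^{2}} - 337\right)^{2} = \left(2 \cdot 21 \frac{1}{-1 + 2 \cdot 441} - 337\right)^{2} = \left(2 \cdot 21 \frac{1}{-1 + 882} - 337\right)^{2} = \left(2 \cdot 21 \cdot \frac{1}{881} - 337\right)^{2} = \left(\frac{42}{881} - 337\right)^{2} = \left(- \frac{296855}{881}\right)^{2} = \frac{88122891025}{776161}$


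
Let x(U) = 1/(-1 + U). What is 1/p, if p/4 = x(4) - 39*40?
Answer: -3/18716 ≈ -0.00016029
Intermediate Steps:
p = -18716/3 (p = 4*(1/(-1 + 4) - 39*40) = 4*(1/3 - 1560) = 4*(-4679/3) = -18716/3 ≈ -6238.7)
1/p = 1/(-18716/3) = -3/18716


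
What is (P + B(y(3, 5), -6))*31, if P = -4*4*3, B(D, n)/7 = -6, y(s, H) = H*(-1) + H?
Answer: -2790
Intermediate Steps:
y(s, H) = 0 (y(s, H) = -H + H = 0)
B(D, n) = -42 (B(D, n) = 7*(-6) = -42)
P = -48 (P = -16*3 = -48)
(P + B(y(3, 5), -6))*31 = (-48 - 42)*31 = -90*31 = -2790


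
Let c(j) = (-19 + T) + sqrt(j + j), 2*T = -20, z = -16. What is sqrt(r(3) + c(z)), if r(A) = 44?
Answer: sqrt(15 + 4*I*sqrt(2)) ≈ 3.939 + 0.71806*I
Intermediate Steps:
T = -10 (T = (1/2)*(-20) = -10)
c(j) = -29 + sqrt(2)*sqrt(j) (c(j) = (-19 - 10) + sqrt(j + j) = -29 + sqrt(2*j) = -29 + sqrt(2)*sqrt(j))
sqrt(r(3) + c(z)) = sqrt(44 + (-29 + sqrt(2)*sqrt(-16))) = sqrt(44 + (-29 + sqrt(2)*(4*I))) = sqrt(44 + (-29 + 4*I*sqrt(2))) = sqrt(15 + 4*I*sqrt(2))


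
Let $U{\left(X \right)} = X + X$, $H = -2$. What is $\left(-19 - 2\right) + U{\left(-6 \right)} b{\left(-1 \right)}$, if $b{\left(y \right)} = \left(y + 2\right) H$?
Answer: $3$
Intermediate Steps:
$U{\left(X \right)} = 2 X$
$b{\left(y \right)} = -4 - 2 y$ ($b{\left(y \right)} = \left(y + 2\right) \left(-2\right) = \left(2 + y\right) \left(-2\right) = -4 - 2 y$)
$\left(-19 - 2\right) + U{\left(-6 \right)} b{\left(-1 \right)} = \left(-19 - 2\right) + 2 \left(-6\right) \left(-4 - -2\right) = -21 - 12 \left(-4 + 2\right) = -21 - -24 = -21 + 24 = 3$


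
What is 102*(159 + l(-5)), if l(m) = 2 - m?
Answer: 16932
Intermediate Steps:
102*(159 + l(-5)) = 102*(159 + (2 - 1*(-5))) = 102*(159 + (2 + 5)) = 102*(159 + 7) = 102*166 = 16932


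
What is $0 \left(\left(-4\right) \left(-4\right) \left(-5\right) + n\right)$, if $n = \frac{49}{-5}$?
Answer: $0$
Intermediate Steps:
$n = - \frac{49}{5}$ ($n = 49 \left(- \frac{1}{5}\right) = - \frac{49}{5} \approx -9.8$)
$0 \left(\left(-4\right) \left(-4\right) \left(-5\right) + n\right) = 0 \left(\left(-4\right) \left(-4\right) \left(-5\right) - \frac{49}{5}\right) = 0 \left(16 \left(-5\right) - \frac{49}{5}\right) = 0 \left(-80 - \frac{49}{5}\right) = 0 \left(- \frac{449}{5}\right) = 0$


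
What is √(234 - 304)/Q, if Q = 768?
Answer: I*√70/768 ≈ 0.010894*I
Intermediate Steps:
√(234 - 304)/Q = √(234 - 304)/768 = √(-70)*(1/768) = (I*√70)*(1/768) = I*√70/768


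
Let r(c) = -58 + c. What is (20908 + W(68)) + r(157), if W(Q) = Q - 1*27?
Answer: 21048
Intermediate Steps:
W(Q) = -27 + Q (W(Q) = Q - 27 = -27 + Q)
(20908 + W(68)) + r(157) = (20908 + (-27 + 68)) + (-58 + 157) = (20908 + 41) + 99 = 20949 + 99 = 21048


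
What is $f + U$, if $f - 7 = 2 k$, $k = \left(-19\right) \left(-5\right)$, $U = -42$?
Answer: $155$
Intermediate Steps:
$k = 95$
$f = 197$ ($f = 7 + 2 \cdot 95 = 7 + 190 = 197$)
$f + U = 197 - 42 = 155$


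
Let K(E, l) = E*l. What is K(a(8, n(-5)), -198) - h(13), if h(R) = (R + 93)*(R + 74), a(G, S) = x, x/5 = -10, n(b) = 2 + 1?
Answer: 678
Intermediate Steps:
n(b) = 3
x = -50 (x = 5*(-10) = -50)
a(G, S) = -50
h(R) = (74 + R)*(93 + R) (h(R) = (93 + R)*(74 + R) = (74 + R)*(93 + R))
K(a(8, n(-5)), -198) - h(13) = -50*(-198) - (6882 + 13² + 167*13) = 9900 - (6882 + 169 + 2171) = 9900 - 1*9222 = 9900 - 9222 = 678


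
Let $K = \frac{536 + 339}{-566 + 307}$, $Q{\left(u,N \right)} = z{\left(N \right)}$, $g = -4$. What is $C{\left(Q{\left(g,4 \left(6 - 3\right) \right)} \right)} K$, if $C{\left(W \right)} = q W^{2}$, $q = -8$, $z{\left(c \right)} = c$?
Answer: $\frac{144000}{37} \approx 3891.9$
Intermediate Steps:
$Q{\left(u,N \right)} = N$
$C{\left(W \right)} = - 8 W^{2}$
$K = - \frac{125}{37}$ ($K = \frac{875}{-259} = 875 \left(- \frac{1}{259}\right) = - \frac{125}{37} \approx -3.3784$)
$C{\left(Q{\left(g,4 \left(6 - 3\right) \right)} \right)} K = - 8 \left(4 \left(6 - 3\right)\right)^{2} \left(- \frac{125}{37}\right) = - 8 \left(4 \cdot 3\right)^{2} \left(- \frac{125}{37}\right) = - 8 \cdot 12^{2} \left(- \frac{125}{37}\right) = \left(-8\right) 144 \left(- \frac{125}{37}\right) = \left(-1152\right) \left(- \frac{125}{37}\right) = \frac{144000}{37}$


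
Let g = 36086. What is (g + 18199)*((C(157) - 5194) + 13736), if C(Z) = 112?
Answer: 469782390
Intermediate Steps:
(g + 18199)*((C(157) - 5194) + 13736) = (36086 + 18199)*((112 - 5194) + 13736) = 54285*(-5082 + 13736) = 54285*8654 = 469782390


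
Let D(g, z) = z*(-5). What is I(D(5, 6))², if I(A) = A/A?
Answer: 1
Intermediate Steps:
D(g, z) = -5*z
I(A) = 1
I(D(5, 6))² = 1² = 1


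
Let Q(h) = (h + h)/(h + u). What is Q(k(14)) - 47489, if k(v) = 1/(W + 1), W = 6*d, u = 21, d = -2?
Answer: -5461236/115 ≈ -47489.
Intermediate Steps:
W = -12 (W = 6*(-2) = -12)
k(v) = -1/11 (k(v) = 1/(-12 + 1) = 1/(-11) = -1/11)
Q(h) = 2*h/(21 + h) (Q(h) = (h + h)/(h + 21) = (2*h)/(21 + h) = 2*h/(21 + h))
Q(k(14)) - 47489 = 2*(-1/11)/(21 - 1/11) - 47489 = 2*(-1/11)/(230/11) - 47489 = 2*(-1/11)*(11/230) - 47489 = -1/115 - 47489 = -5461236/115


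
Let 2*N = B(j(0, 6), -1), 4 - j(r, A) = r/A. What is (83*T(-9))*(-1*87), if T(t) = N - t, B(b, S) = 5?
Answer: -166083/2 ≈ -83042.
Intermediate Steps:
j(r, A) = 4 - r/A
N = 5/2 (N = (1/2)*5 = 5/2 ≈ 2.5000)
T(t) = 5/2 - t
(83*T(-9))*(-1*87) = (83*(5/2 - 1*(-9)))*(-1*87) = (83*(5/2 + 9))*(-87) = (83*(23/2))*(-87) = (1909/2)*(-87) = -166083/2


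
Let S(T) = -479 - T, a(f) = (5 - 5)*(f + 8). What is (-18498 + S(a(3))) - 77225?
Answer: -96202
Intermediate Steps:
a(f) = 0 (a(f) = 0*(8 + f) = 0)
(-18498 + S(a(3))) - 77225 = (-18498 + (-479 - 1*0)) - 77225 = (-18498 + (-479 + 0)) - 77225 = (-18498 - 479) - 77225 = -18977 - 77225 = -96202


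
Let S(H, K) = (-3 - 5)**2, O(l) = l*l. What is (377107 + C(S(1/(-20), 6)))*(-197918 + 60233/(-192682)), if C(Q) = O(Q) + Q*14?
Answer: -14571458584372591/192682 ≈ -7.5624e+10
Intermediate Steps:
O(l) = l**2
S(H, K) = 64 (S(H, K) = (-8)**2 = 64)
C(Q) = Q**2 + 14*Q (C(Q) = Q**2 + Q*14 = Q**2 + 14*Q)
(377107 + C(S(1/(-20), 6)))*(-197918 + 60233/(-192682)) = (377107 + 64*(14 + 64))*(-197918 + 60233/(-192682)) = (377107 + 64*78)*(-197918 + 60233*(-1/192682)) = (377107 + 4992)*(-197918 - 60233/192682) = 382099*(-38135296309/192682) = -14571458584372591/192682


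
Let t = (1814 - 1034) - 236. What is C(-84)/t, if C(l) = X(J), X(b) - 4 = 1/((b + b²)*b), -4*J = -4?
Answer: 9/1088 ≈ 0.0082721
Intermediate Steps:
J = 1 (J = -¼*(-4) = 1)
X(b) = 4 + 1/(b*(b + b²)) (X(b) = 4 + 1/((b + b²)*b) = 4 + 1/(b*(b + b²)))
C(l) = 9/2 (C(l) = (1 + 4*1² + 4*1³)/(1²*(1 + 1)) = 1*(1 + 4*1 + 4*1)/2 = 1*(½)*(1 + 4 + 4) = 1*(½)*9 = 9/2)
t = 544 (t = 780 - 236 = 544)
C(-84)/t = (9/2)/544 = (9/2)*(1/544) = 9/1088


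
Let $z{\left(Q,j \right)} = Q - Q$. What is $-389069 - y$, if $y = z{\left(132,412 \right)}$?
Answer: $-389069$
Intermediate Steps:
$z{\left(Q,j \right)} = 0$
$y = 0$
$-389069 - y = -389069 - 0 = -389069 + 0 = -389069$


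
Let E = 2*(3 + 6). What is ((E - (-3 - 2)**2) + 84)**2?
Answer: 5929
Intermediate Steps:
E = 18 (E = 2*9 = 18)
((E - (-3 - 2)**2) + 84)**2 = ((18 - (-3 - 2)**2) + 84)**2 = ((18 - 1*(-5)**2) + 84)**2 = ((18 - 1*25) + 84)**2 = ((18 - 25) + 84)**2 = (-7 + 84)**2 = 77**2 = 5929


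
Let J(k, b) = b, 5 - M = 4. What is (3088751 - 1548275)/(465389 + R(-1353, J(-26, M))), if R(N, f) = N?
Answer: 385119/116009 ≈ 3.3197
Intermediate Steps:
M = 1 (M = 5 - 1*4 = 5 - 4 = 1)
(3088751 - 1548275)/(465389 + R(-1353, J(-26, M))) = (3088751 - 1548275)/(465389 - 1353) = 1540476/464036 = 1540476*(1/464036) = 385119/116009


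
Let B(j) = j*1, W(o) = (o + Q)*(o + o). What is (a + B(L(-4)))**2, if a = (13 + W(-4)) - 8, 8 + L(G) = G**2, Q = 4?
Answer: 169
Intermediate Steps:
W(o) = 2*o*(4 + o) (W(o) = (o + 4)*(o + o) = (4 + o)*(2*o) = 2*o*(4 + o))
L(G) = -8 + G**2
B(j) = j
a = 5 (a = (13 + 2*(-4)*(4 - 4)) - 8 = (13 + 2*(-4)*0) - 8 = (13 + 0) - 8 = 13 - 8 = 5)
(a + B(L(-4)))**2 = (5 + (-8 + (-4)**2))**2 = (5 + (-8 + 16))**2 = (5 + 8)**2 = 13**2 = 169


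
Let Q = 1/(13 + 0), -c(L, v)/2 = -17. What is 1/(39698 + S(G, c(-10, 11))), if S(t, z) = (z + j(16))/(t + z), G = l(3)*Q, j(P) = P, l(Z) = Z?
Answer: 89/3533252 ≈ 2.5189e-5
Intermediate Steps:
c(L, v) = 34 (c(L, v) = -2*(-17) = 34)
Q = 1/13 ≈ 0.076923
G = 3/13 (G = 3*(1/13) = 3/13 ≈ 0.23077)
S(t, z) = (16 + z)/(t + z) (S(t, z) = (z + 16)/(t + z) = (16 + z)/(t + z))
1/(39698 + S(G, c(-10, 11))) = 1/(39698 + (16 + 34)/(3/13 + 34)) = 1/(39698 + 50/(445/13)) = 1/(39698 + (13/445)*50) = 1/(39698 + 130/89) = 1/(3533252/89) = 89/3533252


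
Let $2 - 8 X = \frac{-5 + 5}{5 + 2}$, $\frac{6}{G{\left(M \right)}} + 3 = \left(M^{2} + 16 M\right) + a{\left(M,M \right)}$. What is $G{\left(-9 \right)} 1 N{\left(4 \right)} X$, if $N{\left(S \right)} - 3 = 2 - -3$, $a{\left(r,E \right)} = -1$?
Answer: $- \frac{12}{67} \approx -0.1791$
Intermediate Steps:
$G{\left(M \right)} = \frac{6}{-4 + M^{2} + 16 M}$ ($G{\left(M \right)} = \frac{6}{-3 - \left(1 - M^{2} - 16 M\right)} = \frac{6}{-3 + \left(-1 + M^{2} + 16 M\right)} = \frac{6}{-4 + M^{2} + 16 M}$)
$N{\left(S \right)} = 8$ ($N{\left(S \right)} = 3 + \left(2 - -3\right) = 3 + \left(2 + 3\right) = 3 + 5 = 8$)
$X = \frac{1}{4}$ ($X = \frac{1}{4} - \frac{\left(-5 + 5\right) \frac{1}{5 + 2}}{8} = \frac{1}{4} - \frac{0 \cdot \frac{1}{7}}{8} = \frac{1}{4} - 0 = \frac{1}{4} + 0 = \frac{1}{4} \approx 0.25$)
$G{\left(-9 \right)} 1 N{\left(4 \right)} X = \frac{6}{-4 + \left(-9\right)^{2} + 16 \left(-9\right)} 1 \cdot 8 \cdot \frac{1}{4} = \frac{6}{-4 + 81 - 144} \cdot 8 \cdot \frac{1}{4} = \frac{6}{-67} \cdot 2 = 6 \left(- \frac{1}{67}\right) 2 = \left(- \frac{6}{67}\right) 2 = - \frac{12}{67}$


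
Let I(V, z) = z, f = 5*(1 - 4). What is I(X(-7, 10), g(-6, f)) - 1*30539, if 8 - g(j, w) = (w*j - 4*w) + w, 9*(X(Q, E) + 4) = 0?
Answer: -30666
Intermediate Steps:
X(Q, E) = -4 (X(Q, E) = -4 + (1/9)*0 = -4 + 0 = -4)
f = -15 (f = 5*(-3) = -15)
g(j, w) = 8 + 3*w - j*w (g(j, w) = 8 - ((w*j - 4*w) + w) = 8 - ((j*w - 4*w) + w) = 8 - ((-4*w + j*w) + w) = 8 - (-3*w + j*w) = 8 + (3*w - j*w) = 8 + 3*w - j*w)
I(X(-7, 10), g(-6, f)) - 1*30539 = (8 + 3*(-15) - 1*(-6)*(-15)) - 1*30539 = (8 - 45 - 90) - 30539 = -127 - 30539 = -30666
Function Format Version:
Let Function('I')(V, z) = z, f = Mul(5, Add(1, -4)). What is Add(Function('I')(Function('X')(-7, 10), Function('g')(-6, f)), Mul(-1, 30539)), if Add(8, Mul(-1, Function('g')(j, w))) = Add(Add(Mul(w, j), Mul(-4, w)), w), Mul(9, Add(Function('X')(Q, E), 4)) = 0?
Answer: -30666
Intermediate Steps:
Function('X')(Q, E) = -4 (Function('X')(Q, E) = Add(-4, Mul(Rational(1, 9), 0)) = Add(-4, 0) = -4)
f = -15 (f = Mul(5, -3) = -15)
Function('g')(j, w) = Add(8, Mul(3, w), Mul(-1, j, w)) (Function('g')(j, w) = Add(8, Mul(-1, Add(Add(Mul(w, j), Mul(-4, w)), w))) = Add(8, Mul(-1, Add(Add(Mul(j, w), Mul(-4, w)), w))) = Add(8, Mul(-1, Add(Add(Mul(-4, w), Mul(j, w)), w))) = Add(8, Mul(-1, Add(Mul(-3, w), Mul(j, w)))) = Add(8, Add(Mul(3, w), Mul(-1, j, w))) = Add(8, Mul(3, w), Mul(-1, j, w)))
Add(Function('I')(Function('X')(-7, 10), Function('g')(-6, f)), Mul(-1, 30539)) = Add(Add(8, Mul(3, -15), Mul(-1, -6, -15)), Mul(-1, 30539)) = Add(Add(8, -45, -90), -30539) = Add(-127, -30539) = -30666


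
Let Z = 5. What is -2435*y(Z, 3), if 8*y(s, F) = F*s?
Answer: -36525/8 ≈ -4565.6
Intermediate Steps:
y(s, F) = F*s/8 (y(s, F) = (F*s)/8 = F*s/8)
-2435*y(Z, 3) = -2435*3*5/8 = -2435*15/8 = -36525/8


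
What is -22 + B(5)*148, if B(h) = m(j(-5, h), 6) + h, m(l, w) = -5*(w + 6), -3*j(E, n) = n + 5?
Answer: -8162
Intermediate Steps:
j(E, n) = -5/3 - n/3 (j(E, n) = -(n + 5)/3 = -(5 + n)/3 = -5/3 - n/3)
m(l, w) = -30 - 5*w (m(l, w) = -5*(6 + w) = -30 - 5*w)
B(h) = -60 + h (B(h) = (-30 - 5*6) + h = (-30 - 30) + h = -60 + h)
-22 + B(5)*148 = -22 + (-60 + 5)*148 = -22 - 55*148 = -22 - 8140 = -8162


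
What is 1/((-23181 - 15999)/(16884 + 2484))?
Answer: -1614/3265 ≈ -0.49433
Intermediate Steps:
1/((-23181 - 15999)/(16884 + 2484)) = 1/(-39180/19368) = 1/(-39180*1/19368) = 1/(-3265/1614) = -1614/3265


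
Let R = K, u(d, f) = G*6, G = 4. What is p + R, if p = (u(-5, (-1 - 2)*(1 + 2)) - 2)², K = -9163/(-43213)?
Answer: 20924255/43213 ≈ 484.21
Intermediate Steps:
u(d, f) = 24 (u(d, f) = 4*6 = 24)
K = 9163/43213 (K = -9163*(-1/43213) = 9163/43213 ≈ 0.21204)
R = 9163/43213 ≈ 0.21204
p = 484 (p = (24 - 2)² = 22² = 484)
p + R = 484 + 9163/43213 = 20924255/43213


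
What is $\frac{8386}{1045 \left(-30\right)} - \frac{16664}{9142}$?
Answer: $- \frac{149770303}{71650425} \approx -2.0903$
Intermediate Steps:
$\frac{8386}{1045 \left(-30\right)} - \frac{16664}{9142} = \frac{8386}{-31350} - \frac{8332}{4571} = 8386 \left(- \frac{1}{31350}\right) - \frac{8332}{4571} = - \frac{4193}{15675} - \frac{8332}{4571} = - \frac{149770303}{71650425}$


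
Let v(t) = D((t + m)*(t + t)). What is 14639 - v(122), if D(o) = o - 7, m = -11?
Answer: -12438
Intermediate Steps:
D(o) = -7 + o
v(t) = -7 + 2*t*(-11 + t) (v(t) = -7 + (t - 11)*(t + t) = -7 + (-11 + t)*(2*t) = -7 + 2*t*(-11 + t))
14639 - v(122) = 14639 - (-7 + 2*122*(-11 + 122)) = 14639 - (-7 + 2*122*111) = 14639 - (-7 + 27084) = 14639 - 1*27077 = 14639 - 27077 = -12438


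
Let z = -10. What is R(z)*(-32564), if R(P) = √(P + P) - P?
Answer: -325640 - 65128*I*√5 ≈ -3.2564e+5 - 1.4563e+5*I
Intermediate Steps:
R(P) = -P + √2*√P (R(P) = √(2*P) - P = √2*√P - P = -P + √2*√P)
R(z)*(-32564) = (-1*(-10) + √2*√(-10))*(-32564) = (10 + √2*(I*√10))*(-32564) = (10 + 2*I*√5)*(-32564) = -325640 - 65128*I*√5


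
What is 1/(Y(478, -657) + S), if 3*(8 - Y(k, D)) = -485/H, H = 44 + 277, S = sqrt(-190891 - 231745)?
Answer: 415053/20631925495 - 1854738*I*sqrt(105659)/392006584405 ≈ 2.0117e-5 - 0.001538*I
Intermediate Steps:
S = 2*I*sqrt(105659) (S = sqrt(-422636) = 2*I*sqrt(105659) ≈ 650.1*I)
H = 321
Y(k, D) = 8189/963 (Y(k, D) = 8 - (-485)/(3*321) = 8 - 1/3*(-485/321) = 8 + 485/963 = 8189/963)
1/(Y(478, -657) + S) = 1/(8189/963 + 2*I*sqrt(105659))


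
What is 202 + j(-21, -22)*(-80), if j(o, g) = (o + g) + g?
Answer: 5402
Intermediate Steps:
j(o, g) = o + 2*g (j(o, g) = (g + o) + g = o + 2*g)
202 + j(-21, -22)*(-80) = 202 + (-21 + 2*(-22))*(-80) = 202 + (-21 - 44)*(-80) = 202 - 65*(-80) = 202 + 5200 = 5402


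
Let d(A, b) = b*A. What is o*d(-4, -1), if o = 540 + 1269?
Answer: 7236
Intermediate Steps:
o = 1809
d(A, b) = A*b
o*d(-4, -1) = 1809*(-4*(-1)) = 1809*4 = 7236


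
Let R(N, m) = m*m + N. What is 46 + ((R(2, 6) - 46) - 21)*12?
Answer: -302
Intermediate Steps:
R(N, m) = N + m**2 (R(N, m) = m**2 + N = N + m**2)
46 + ((R(2, 6) - 46) - 21)*12 = 46 + (((2 + 6**2) - 46) - 21)*12 = 46 + (((2 + 36) - 46) - 21)*12 = 46 + ((38 - 46) - 21)*12 = 46 + (-8 - 21)*12 = 46 - 29*12 = 46 - 348 = -302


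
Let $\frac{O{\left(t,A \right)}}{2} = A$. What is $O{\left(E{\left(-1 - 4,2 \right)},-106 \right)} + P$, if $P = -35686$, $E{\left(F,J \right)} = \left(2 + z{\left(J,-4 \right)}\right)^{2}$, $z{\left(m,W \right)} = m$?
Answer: $-35898$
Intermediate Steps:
$E{\left(F,J \right)} = \left(2 + J\right)^{2}$
$O{\left(t,A \right)} = 2 A$
$O{\left(E{\left(-1 - 4,2 \right)},-106 \right)} + P = 2 \left(-106\right) - 35686 = -212 - 35686 = -35898$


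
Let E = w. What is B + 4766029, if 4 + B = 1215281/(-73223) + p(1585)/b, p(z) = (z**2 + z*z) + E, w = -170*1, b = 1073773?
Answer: 374727208465252702/78624880379 ≈ 4.7660e+6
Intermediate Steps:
w = -170
E = -170
p(z) = -170 + 2*z**2 (p(z) = (z**2 + z*z) - 170 = (z**2 + z**2) - 170 = 2*z**2 - 170 = -170 + 2*z**2)
B = -1251542592289/78624880379 (B = -4 + (1215281/(-73223) + (-170 + 2*1585**2)/1073773) = -4 + (1215281*(-1/73223) + (-170 + 2*2512225)*(1/1073773)) = -4 + (-1215281/73223 + (-170 + 5024450)*(1/1073773)) = -4 + (-1215281/73223 + 5024280*(1/1073773)) = -4 + (-1215281/73223 + 5024280/1073773) = -4 - 937043070773/78624880379 = -1251542592289/78624880379 ≈ -15.918)
B + 4766029 = -1251542592289/78624880379 + 4766029 = 374727208465252702/78624880379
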